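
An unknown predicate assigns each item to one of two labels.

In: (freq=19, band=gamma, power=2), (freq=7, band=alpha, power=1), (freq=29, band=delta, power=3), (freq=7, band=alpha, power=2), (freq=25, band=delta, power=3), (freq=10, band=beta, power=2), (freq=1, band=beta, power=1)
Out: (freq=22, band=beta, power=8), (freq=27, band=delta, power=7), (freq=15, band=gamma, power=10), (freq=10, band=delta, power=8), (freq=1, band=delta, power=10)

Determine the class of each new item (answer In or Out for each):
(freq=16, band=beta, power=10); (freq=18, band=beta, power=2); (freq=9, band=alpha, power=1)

Rule: power ≤ 3. This holds for each 'In' example and fails for each 'Out' one.

Out, In, In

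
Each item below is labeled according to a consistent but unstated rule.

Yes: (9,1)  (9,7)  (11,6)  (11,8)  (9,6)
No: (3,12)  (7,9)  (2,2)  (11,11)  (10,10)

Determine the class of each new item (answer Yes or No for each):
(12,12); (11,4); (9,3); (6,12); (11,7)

Every 'Yes' example satisfies: first > second. None of the 'No' examples do.
(12,12): 12 = 12, fails this test → No. (11,4): 11 > 4, matches → Yes. (9,3): 9 > 3, matches → Yes. (6,12): 6 < 12, fails this test → No. (11,7): 11 > 7, matches → Yes.

No, Yes, Yes, No, Yes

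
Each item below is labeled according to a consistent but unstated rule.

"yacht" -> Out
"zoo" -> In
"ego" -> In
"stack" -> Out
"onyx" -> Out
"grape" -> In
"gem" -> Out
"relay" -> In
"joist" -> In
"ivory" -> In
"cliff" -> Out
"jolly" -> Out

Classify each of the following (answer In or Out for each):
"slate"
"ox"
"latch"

The common property of the 'In' items is: has ≥ 2 vowels. No 'Out' item has it.
"slate" → 2 vowels → In.
"ox" → 1 vowel → Out.
"latch" → 1 vowel → Out.

In, Out, Out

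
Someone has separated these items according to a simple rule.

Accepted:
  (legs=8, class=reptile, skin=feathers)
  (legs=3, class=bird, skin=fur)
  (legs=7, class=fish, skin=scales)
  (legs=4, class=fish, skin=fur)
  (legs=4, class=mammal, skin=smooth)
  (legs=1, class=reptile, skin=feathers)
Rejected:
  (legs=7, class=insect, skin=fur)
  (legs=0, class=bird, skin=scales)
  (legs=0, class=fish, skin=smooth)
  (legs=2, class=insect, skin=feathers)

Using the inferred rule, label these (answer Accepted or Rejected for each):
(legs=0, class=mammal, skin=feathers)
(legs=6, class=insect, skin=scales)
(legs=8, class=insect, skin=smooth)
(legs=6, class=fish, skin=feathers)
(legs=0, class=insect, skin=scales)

The simplest hypothesis consistent with all the labels is: class is not insect AND legs ≥ 1.
(legs=0, class=mammal, skin=feathers): Rejected (class is mammal, legs = 0).
(legs=6, class=insect, skin=scales): Rejected (class is insect, legs = 6).
(legs=8, class=insect, skin=smooth): Rejected (class is insect, legs = 8).
(legs=6, class=fish, skin=feathers): Accepted (class is fish, legs = 6).
(legs=0, class=insect, skin=scales): Rejected (class is insect, legs = 0).

Rejected, Rejected, Rejected, Accepted, Rejected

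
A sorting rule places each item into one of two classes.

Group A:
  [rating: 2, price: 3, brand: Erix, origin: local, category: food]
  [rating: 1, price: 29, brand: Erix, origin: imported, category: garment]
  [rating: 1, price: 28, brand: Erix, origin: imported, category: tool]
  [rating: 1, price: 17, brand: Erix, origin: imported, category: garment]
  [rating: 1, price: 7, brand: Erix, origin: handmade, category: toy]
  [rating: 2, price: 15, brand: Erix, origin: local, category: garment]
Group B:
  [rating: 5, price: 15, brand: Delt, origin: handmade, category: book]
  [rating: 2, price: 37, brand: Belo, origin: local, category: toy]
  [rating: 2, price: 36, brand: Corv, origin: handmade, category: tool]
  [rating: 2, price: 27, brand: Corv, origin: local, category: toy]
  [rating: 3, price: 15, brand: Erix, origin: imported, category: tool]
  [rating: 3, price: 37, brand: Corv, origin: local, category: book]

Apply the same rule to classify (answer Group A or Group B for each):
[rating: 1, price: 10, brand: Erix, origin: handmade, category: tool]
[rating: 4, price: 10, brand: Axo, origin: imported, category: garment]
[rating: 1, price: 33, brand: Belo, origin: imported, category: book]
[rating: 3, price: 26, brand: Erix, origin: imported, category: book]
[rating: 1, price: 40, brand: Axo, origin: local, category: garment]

Group A, Group B, Group B, Group B, Group B

The distinguishing property — brand is Erix AND rating ≤ 2 — holds for all the 'Group A' cases and none of the 'Group B' cases.
[rating: 1, price: 10, brand: Erix, origin: handmade, category: tool]: brand is Erix, rating = 1, has this property → Group A.
[rating: 4, price: 10, brand: Axo, origin: imported, category: garment]: brand is Axo, rating = 4, does not fit → Group B.
[rating: 1, price: 33, brand: Belo, origin: imported, category: book]: brand is Belo, rating = 1, does not fit → Group B.
[rating: 3, price: 26, brand: Erix, origin: imported, category: book]: brand is Erix, rating = 3, does not fit → Group B.
[rating: 1, price: 40, brand: Axo, origin: local, category: garment]: brand is Axo, rating = 1, does not fit → Group B.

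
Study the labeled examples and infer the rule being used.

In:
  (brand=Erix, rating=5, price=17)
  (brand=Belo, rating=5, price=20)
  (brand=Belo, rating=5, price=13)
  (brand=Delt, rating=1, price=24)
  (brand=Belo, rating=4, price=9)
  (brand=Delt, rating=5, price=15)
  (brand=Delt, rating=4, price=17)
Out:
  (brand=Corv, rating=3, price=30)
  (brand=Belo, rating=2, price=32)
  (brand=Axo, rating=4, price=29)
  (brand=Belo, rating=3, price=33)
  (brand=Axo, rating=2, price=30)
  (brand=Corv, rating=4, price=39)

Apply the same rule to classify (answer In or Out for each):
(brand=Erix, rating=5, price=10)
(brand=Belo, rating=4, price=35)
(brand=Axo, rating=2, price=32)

All 'In' examples share one property — price ≤ 24 — and every 'Out' example lacks it.

In, Out, Out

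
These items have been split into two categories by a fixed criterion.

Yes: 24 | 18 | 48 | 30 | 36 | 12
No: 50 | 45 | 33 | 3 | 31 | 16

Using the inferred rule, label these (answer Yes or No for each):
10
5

One predicate separates the groups cleanly: multiple of 6.
10: 10 = 6·1 + 4, lacks this property → No.
5: 5 = 6·0 + 5, lacks this property → No.

No, No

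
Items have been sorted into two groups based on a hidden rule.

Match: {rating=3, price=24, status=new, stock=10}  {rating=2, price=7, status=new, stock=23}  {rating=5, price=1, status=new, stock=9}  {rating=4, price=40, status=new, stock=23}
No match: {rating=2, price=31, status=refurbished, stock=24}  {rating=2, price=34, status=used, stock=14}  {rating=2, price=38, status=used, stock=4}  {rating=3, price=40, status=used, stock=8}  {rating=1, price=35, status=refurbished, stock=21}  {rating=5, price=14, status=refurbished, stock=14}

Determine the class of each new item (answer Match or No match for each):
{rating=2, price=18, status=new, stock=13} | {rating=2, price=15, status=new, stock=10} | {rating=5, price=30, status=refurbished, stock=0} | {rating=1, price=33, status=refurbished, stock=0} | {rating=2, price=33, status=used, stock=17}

Match, Match, No match, No match, No match

'Match' ⟺ status is new.
{rating=2, price=18, status=new, stock=13} — status is new, hence Match.
{rating=2, price=15, status=new, stock=10} — status is new, hence Match.
{rating=5, price=30, status=refurbished, stock=0} — status is refurbished, hence No match.
{rating=1, price=33, status=refurbished, stock=0} — status is refurbished, hence No match.
{rating=2, price=33, status=used, stock=17} — status is used, hence No match.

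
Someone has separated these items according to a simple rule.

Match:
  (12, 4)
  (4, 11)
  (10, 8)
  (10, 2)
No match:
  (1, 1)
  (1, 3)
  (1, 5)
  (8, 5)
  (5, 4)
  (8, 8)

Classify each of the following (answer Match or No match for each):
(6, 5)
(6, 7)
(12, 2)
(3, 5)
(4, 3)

The rule appears to be: max ≥ 10.
(6, 5): max 6 — fails the rule, so No match.
(6, 7): max 7 — fails the rule, so No match.
(12, 2): max 12 — has this property, so Match.
(3, 5): max 5 — fails the rule, so No match.
(4, 3): max 4 — fails the rule, so No match.

No match, No match, Match, No match, No match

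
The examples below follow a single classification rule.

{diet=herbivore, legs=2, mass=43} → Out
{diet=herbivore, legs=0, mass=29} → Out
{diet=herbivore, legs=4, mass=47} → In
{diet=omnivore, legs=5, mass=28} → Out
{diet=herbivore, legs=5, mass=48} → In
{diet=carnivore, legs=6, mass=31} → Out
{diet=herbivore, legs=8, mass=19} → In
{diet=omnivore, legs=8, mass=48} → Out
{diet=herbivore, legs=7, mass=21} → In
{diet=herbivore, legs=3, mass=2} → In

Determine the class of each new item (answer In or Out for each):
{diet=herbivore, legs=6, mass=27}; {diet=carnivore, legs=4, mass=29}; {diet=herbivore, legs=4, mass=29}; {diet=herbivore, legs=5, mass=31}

In, Out, In, In

Rule: diet is herbivore AND legs ≥ 3. This holds for each 'In' example and fails for each 'Out' one.
{diet=herbivore, legs=6, mass=27} — diet is herbivore, legs = 6, hence In. {diet=carnivore, legs=4, mass=29} — diet is carnivore, legs = 4, hence Out. {diet=herbivore, legs=4, mass=29} — diet is herbivore, legs = 4, hence In. {diet=herbivore, legs=5, mass=31} — diet is herbivore, legs = 5, hence In.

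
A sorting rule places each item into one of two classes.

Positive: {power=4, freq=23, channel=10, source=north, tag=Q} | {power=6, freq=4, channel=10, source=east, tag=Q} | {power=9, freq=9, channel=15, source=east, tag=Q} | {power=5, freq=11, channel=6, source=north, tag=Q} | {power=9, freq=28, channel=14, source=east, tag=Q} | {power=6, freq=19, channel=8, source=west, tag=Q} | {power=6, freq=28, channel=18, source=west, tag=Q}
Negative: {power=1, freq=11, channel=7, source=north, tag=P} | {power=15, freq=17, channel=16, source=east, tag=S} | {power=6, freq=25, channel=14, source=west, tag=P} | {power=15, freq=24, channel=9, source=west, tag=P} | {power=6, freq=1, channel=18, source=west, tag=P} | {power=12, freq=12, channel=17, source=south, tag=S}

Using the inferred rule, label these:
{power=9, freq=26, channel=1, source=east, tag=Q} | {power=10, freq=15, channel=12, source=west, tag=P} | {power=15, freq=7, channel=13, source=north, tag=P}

Comparing the two groups points to one rule — tag is Q.
{power=9, freq=26, channel=1, source=east, tag=Q}: Positive (tag is Q). {power=10, freq=15, channel=12, source=west, tag=P}: Negative (tag is P). {power=15, freq=7, channel=13, source=north, tag=P}: Negative (tag is P).

Positive, Negative, Negative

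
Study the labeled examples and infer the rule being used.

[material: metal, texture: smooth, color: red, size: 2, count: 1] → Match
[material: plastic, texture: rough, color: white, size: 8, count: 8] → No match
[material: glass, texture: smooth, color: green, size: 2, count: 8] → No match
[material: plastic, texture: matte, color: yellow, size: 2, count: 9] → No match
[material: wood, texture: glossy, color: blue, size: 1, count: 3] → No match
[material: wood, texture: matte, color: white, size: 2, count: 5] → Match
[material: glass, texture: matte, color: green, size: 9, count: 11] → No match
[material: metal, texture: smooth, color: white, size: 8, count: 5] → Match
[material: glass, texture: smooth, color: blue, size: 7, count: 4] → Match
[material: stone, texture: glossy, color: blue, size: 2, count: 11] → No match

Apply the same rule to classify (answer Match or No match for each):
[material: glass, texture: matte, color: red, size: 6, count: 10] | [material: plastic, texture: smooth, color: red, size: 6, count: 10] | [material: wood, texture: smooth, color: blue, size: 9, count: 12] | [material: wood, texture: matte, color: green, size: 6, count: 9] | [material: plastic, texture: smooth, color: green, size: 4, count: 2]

The rule appears to be: size ≥ 2 AND count ≤ 5.

No match, No match, No match, No match, Match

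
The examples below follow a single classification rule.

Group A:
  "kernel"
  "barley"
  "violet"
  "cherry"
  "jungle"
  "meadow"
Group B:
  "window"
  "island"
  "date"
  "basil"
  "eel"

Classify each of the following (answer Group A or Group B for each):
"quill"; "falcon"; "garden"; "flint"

The rule appears to be: length 6 AND contains 'e'.
"quill": length 5, no 'e', fails this test → Group B. "falcon": length 6, no 'e', fails this test → Group B. "garden": length 6, has 'e', meets the rule → Group A. "flint": length 5, no 'e', fails this test → Group B.

Group B, Group B, Group A, Group B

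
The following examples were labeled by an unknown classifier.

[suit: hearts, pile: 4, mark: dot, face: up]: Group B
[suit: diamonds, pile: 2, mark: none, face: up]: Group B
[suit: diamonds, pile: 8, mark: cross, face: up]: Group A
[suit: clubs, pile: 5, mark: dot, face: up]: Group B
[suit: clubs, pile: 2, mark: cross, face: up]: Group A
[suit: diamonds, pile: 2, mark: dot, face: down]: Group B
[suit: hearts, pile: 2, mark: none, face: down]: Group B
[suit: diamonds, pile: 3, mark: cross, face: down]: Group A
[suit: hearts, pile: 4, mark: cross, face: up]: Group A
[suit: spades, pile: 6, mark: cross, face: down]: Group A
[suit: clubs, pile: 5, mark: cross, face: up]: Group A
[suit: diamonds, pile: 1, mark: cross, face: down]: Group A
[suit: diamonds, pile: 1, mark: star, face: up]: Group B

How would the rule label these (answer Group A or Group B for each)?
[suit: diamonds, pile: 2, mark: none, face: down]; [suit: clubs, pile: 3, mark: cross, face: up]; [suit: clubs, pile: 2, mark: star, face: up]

Group B, Group A, Group B

'Group A' ⟺ mark is cross.
[suit: diamonds, pile: 2, mark: none, face: down] — mark is none, hence Group B. [suit: clubs, pile: 3, mark: cross, face: up] — mark is cross, hence Group A. [suit: clubs, pile: 2, mark: star, face: up] — mark is star, hence Group B.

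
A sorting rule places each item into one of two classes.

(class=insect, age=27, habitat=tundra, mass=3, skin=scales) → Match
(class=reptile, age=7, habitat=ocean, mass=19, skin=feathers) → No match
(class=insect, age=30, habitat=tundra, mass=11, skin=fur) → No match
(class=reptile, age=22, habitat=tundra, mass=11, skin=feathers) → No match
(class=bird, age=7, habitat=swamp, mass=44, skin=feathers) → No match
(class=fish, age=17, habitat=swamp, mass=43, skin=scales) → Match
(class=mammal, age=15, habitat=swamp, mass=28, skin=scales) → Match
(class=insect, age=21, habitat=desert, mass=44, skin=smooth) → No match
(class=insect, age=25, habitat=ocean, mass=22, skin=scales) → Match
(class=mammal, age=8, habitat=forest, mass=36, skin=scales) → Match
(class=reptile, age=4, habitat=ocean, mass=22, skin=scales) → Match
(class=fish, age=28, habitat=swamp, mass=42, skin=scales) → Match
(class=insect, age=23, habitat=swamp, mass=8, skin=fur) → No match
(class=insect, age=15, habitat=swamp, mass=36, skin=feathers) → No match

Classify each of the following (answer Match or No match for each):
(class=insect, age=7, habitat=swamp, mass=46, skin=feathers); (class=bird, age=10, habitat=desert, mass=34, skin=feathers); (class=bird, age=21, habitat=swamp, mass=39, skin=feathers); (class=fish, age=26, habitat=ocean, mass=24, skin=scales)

No match, No match, No match, Match

One predicate separates the groups cleanly: skin is scales.
(class=insect, age=7, habitat=swamp, mass=46, skin=feathers) → skin is feathers → No match.
(class=bird, age=10, habitat=desert, mass=34, skin=feathers) → skin is feathers → No match.
(class=bird, age=21, habitat=swamp, mass=39, skin=feathers) → skin is feathers → No match.
(class=fish, age=26, habitat=ocean, mass=24, skin=scales) → skin is scales → Match.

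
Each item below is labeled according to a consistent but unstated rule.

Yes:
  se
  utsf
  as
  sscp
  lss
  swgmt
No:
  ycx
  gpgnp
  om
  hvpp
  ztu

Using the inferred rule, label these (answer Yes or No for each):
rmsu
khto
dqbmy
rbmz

Yes, No, No, No

The classifier is using: contains 's'.
rmsu → has 's' → Yes. khto → no 's' → No. dqbmy → no 's' → No. rbmz → no 's' → No.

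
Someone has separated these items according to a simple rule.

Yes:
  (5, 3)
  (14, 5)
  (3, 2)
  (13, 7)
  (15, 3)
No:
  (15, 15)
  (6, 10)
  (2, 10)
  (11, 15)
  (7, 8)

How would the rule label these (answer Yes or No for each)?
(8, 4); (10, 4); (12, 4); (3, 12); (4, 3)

Yes, Yes, Yes, No, Yes

Every 'Yes' example satisfies: first > second. None of the 'No' examples do.
(8, 4): 8 > 4, checks out → Yes. (10, 4): 10 > 4, checks out → Yes. (12, 4): 12 > 4, checks out → Yes. (3, 12): 3 < 12, fails the rule → No. (4, 3): 4 > 3, checks out → Yes.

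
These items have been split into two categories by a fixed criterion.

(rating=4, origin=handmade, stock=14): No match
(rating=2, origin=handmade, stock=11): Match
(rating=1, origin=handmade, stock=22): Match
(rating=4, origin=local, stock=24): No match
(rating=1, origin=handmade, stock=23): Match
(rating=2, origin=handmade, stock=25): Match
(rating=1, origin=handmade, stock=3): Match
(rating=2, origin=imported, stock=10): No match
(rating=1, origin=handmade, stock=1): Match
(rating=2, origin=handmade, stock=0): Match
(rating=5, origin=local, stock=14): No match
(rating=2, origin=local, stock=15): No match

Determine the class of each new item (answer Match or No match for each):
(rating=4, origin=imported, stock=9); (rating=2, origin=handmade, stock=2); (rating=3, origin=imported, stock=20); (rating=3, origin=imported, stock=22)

The distinguishing property — origin is handmade AND rating ≤ 2 — holds for all the 'Match' cases and none of the 'No match' cases.
(rating=4, origin=imported, stock=9): No match (origin is imported, rating = 4). (rating=2, origin=handmade, stock=2): Match (origin is handmade, rating = 2). (rating=3, origin=imported, stock=20): No match (origin is imported, rating = 3). (rating=3, origin=imported, stock=22): No match (origin is imported, rating = 3).

No match, Match, No match, No match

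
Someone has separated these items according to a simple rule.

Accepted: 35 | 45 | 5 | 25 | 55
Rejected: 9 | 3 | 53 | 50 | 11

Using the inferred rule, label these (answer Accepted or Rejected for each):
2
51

A rule that fits every label: ends in digit 5 — true of each 'Accepted' example, false of each 'Rejected' one.
Rejected: 2, since last digit 2.
Rejected: 51, since last digit 1.

Rejected, Rejected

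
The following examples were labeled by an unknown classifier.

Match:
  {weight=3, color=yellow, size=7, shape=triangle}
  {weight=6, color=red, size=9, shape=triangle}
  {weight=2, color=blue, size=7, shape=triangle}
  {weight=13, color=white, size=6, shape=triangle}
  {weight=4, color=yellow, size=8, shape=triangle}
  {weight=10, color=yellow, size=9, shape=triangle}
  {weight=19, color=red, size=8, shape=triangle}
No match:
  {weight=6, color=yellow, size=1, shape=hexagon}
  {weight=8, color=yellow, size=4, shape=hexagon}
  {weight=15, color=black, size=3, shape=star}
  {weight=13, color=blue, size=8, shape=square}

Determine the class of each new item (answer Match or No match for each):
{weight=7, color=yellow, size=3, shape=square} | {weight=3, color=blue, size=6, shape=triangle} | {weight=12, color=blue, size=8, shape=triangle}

The simplest hypothesis consistent with all the labels is: shape is triangle.
{weight=7, color=yellow, size=3, shape=square} → shape is square → No match. {weight=3, color=blue, size=6, shape=triangle} → shape is triangle → Match. {weight=12, color=blue, size=8, shape=triangle} → shape is triangle → Match.

No match, Match, Match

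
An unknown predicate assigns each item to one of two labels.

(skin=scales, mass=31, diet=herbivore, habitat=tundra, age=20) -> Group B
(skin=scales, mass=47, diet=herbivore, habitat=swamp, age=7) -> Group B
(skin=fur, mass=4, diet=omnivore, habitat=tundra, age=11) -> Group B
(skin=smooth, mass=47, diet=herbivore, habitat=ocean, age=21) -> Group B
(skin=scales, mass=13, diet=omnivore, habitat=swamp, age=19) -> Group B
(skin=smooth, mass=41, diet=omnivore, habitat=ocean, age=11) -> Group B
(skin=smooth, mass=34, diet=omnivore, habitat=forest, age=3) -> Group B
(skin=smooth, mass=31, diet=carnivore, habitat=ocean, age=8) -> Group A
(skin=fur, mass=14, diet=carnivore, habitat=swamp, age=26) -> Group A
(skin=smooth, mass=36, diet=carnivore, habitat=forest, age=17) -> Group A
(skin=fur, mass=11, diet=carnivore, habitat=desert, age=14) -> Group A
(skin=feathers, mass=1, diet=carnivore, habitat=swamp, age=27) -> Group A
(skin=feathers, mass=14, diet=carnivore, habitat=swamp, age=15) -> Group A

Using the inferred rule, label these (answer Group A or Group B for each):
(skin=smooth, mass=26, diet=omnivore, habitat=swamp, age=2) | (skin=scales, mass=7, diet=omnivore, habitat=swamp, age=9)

The rule appears to be: diet is carnivore.
(skin=smooth, mass=26, diet=omnivore, habitat=swamp, age=2): diet is omnivore — doesn't qualify, so Group B. (skin=scales, mass=7, diet=omnivore, habitat=swamp, age=9): diet is omnivore — doesn't qualify, so Group B.

Group B, Group B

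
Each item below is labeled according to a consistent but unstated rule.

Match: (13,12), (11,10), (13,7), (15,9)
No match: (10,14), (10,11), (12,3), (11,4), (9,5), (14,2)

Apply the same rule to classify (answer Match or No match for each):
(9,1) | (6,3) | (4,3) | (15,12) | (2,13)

No match, No match, No match, Match, No match

'Match' ⟺ sum ≥ 16 AND first is odd.
(9,1) → 9+1 = 10, first 9 → No match.
(6,3) → 6+3 = 9, first 6 → No match.
(4,3) → 4+3 = 7, first 4 → No match.
(15,12) → 15+12 = 27, first 15 → Match.
(2,13) → 2+13 = 15, first 2 → No match.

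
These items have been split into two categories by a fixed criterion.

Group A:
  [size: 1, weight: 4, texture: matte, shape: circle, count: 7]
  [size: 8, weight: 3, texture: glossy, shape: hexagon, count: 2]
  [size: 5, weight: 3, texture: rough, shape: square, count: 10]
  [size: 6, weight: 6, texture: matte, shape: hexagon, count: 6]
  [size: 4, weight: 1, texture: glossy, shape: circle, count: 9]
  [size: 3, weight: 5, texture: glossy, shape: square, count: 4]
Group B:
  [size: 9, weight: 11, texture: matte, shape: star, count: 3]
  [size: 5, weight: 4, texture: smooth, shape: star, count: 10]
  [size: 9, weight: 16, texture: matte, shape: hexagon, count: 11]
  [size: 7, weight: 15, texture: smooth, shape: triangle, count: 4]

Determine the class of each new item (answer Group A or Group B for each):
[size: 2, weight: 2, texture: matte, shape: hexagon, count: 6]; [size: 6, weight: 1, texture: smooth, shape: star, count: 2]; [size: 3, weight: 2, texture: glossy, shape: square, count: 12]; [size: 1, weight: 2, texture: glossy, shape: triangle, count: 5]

Group A, Group B, Group A, Group A

The distinguishing property — shape is not star AND weight ≤ 6 — holds for all the 'Group A' cases and none of the 'Group B' cases.
[size: 2, weight: 2, texture: matte, shape: hexagon, count: 6]: shape is hexagon, weight = 2 — matches, so Group A.
[size: 6, weight: 1, texture: smooth, shape: star, count: 2]: shape is star, weight = 1 — doesn't match, so Group B.
[size: 3, weight: 2, texture: glossy, shape: square, count: 12]: shape is square, weight = 2 — matches, so Group A.
[size: 1, weight: 2, texture: glossy, shape: triangle, count: 5]: shape is triangle, weight = 2 — matches, so Group A.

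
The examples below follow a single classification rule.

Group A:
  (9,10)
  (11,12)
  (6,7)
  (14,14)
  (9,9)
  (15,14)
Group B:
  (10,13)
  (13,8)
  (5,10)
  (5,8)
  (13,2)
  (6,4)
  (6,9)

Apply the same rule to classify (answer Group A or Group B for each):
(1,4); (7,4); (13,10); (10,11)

Group B, Group B, Group B, Group A

Rule: |first − second| ≤ 1. This holds for each 'Group A' example and fails for each 'Group B' one.
Group B: (1,4), since |1−4| = 3.
Group B: (7,4), since |7−4| = 3.
Group B: (13,10), since |13−10| = 3.
Group A: (10,11), since |10−11| = 1.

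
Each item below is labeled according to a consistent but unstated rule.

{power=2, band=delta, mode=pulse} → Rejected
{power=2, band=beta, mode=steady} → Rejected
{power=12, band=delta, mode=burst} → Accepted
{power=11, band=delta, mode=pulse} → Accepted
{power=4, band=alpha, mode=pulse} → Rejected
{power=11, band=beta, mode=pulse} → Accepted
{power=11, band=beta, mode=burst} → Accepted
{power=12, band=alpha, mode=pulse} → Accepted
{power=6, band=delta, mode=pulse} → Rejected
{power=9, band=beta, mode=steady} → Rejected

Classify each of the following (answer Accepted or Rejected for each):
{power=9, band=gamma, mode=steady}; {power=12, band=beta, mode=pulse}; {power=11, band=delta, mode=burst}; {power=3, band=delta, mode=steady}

Every 'Accepted' example satisfies: power ≥ 11. None of the 'Rejected' examples do.

Rejected, Accepted, Accepted, Rejected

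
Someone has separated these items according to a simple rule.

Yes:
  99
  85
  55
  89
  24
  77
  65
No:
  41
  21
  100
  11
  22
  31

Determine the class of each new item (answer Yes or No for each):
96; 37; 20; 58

The distinguishing property — digit sum ≥ 6 — holds for all the 'Yes' cases and none of the 'No' cases.

Yes, Yes, No, Yes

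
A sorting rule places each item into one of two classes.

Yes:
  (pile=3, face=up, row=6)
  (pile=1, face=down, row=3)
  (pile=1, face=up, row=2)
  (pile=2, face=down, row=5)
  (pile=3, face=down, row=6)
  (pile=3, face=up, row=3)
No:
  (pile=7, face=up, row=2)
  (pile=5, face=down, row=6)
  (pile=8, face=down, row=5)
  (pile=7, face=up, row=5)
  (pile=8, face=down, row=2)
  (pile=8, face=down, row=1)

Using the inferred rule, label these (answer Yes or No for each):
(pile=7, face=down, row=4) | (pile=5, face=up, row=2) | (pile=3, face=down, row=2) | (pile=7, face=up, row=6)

All 'Yes' examples share one property — pile ≤ 3 — and every 'No' example lacks it.

No, No, Yes, No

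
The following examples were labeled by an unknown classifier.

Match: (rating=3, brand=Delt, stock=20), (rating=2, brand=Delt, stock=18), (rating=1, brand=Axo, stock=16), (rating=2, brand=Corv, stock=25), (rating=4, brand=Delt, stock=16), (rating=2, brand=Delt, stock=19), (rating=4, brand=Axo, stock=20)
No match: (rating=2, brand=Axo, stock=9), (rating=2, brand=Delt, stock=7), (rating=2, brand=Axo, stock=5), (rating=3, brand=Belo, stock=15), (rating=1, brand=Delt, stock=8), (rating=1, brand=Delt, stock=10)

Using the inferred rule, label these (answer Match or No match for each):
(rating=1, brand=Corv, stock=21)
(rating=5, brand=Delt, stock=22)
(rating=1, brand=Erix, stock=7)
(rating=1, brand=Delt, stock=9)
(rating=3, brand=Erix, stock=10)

The distinguishing property — stock ≥ 16 — holds for all the 'Match' cases and none of the 'No match' cases.

Match, Match, No match, No match, No match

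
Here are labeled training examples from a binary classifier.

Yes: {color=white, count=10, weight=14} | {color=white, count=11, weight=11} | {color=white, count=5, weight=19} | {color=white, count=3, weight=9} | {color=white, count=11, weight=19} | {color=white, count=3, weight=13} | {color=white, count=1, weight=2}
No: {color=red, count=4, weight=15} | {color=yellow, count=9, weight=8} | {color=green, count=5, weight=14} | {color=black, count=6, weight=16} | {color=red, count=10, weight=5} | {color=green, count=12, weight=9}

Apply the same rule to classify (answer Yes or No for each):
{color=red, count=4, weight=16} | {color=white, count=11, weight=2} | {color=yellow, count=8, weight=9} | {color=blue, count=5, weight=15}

No, Yes, No, No

One predicate separates the groups cleanly: color is white.
{color=red, count=4, weight=16} → color is red → No. {color=white, count=11, weight=2} → color is white → Yes. {color=yellow, count=8, weight=9} → color is yellow → No. {color=blue, count=5, weight=15} → color is blue → No.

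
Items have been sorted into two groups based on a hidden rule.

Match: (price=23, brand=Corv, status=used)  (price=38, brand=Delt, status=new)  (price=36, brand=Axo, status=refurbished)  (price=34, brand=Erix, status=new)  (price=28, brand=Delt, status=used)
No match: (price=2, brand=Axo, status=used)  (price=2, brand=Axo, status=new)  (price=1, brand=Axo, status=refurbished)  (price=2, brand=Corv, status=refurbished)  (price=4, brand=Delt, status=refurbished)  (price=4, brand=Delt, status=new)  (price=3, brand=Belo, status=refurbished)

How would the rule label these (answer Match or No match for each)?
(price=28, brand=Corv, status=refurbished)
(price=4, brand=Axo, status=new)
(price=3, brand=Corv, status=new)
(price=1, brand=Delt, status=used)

Match, No match, No match, No match

The rule appears to be: price ≥ 23.
(price=28, brand=Corv, status=refurbished) → price = 28 → Match. (price=4, brand=Axo, status=new) → price = 4 → No match. (price=3, brand=Corv, status=new) → price = 3 → No match. (price=1, brand=Delt, status=used) → price = 1 → No match.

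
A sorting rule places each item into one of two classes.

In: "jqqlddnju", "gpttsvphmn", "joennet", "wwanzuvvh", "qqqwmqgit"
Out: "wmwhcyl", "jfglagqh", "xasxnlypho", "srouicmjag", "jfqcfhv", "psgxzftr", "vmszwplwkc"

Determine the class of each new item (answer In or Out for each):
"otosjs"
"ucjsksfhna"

Out, Out

Rule: has a double letter. This holds for each 'In' example and fails for each 'Out' one.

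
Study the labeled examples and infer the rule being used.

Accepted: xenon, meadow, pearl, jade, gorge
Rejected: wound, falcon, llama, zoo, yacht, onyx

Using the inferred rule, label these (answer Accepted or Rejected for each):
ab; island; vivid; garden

All 'Accepted' examples share one property — contains 'e' — and every 'Rejected' example lacks it.
ab: no 'e' — fails this test, so Rejected. island: no 'e' — fails this test, so Rejected. vivid: no 'e' — fails this test, so Rejected. garden: has 'e' — has this property, so Accepted.

Rejected, Rejected, Rejected, Accepted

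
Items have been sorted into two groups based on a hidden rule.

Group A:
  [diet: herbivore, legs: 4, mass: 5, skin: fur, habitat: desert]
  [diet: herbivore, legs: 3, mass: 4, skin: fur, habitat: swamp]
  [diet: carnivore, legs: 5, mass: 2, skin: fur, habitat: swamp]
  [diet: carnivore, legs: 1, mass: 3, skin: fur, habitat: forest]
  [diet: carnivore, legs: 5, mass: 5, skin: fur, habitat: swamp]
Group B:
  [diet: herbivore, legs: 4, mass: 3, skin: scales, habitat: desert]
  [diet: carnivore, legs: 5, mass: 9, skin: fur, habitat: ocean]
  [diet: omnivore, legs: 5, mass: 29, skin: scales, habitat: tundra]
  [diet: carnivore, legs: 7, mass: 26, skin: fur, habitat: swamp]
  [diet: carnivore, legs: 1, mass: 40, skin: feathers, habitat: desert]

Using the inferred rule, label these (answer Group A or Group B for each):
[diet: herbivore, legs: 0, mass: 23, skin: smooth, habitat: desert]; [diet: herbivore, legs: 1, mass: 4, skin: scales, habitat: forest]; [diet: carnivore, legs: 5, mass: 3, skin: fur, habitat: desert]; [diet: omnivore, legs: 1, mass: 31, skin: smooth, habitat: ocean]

Group B, Group B, Group A, Group B

All 'Group A' examples share one property — skin is fur AND mass ≤ 5 — and every 'Group B' example lacks it.
Group B: [diet: herbivore, legs: 0, mass: 23, skin: smooth, habitat: desert], since skin is smooth, mass = 23. Group B: [diet: herbivore, legs: 1, mass: 4, skin: scales, habitat: forest], since skin is scales, mass = 4. Group A: [diet: carnivore, legs: 5, mass: 3, skin: fur, habitat: desert], since skin is fur, mass = 3. Group B: [diet: omnivore, legs: 1, mass: 31, skin: smooth, habitat: ocean], since skin is smooth, mass = 31.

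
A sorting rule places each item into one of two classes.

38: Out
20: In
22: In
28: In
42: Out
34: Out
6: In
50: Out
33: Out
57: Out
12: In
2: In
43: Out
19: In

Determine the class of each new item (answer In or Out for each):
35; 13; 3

Out, In, In

All 'In' examples share one property — at most 28 — and every 'Out' example lacks it.
35 → 35 > 28 → Out.
13 → 13 ≤ 28 → In.
3 → 3 ≤ 28 → In.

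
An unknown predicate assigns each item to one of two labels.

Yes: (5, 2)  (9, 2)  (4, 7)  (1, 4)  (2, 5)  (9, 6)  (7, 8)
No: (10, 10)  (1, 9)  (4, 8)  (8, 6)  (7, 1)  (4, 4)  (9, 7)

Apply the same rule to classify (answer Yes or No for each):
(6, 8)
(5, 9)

'Yes' ⟺ sum is odd.
(6, 8): 6+8 = 14 — lacks this property, so No. (5, 9): 5+9 = 14 — lacks this property, so No.

No, No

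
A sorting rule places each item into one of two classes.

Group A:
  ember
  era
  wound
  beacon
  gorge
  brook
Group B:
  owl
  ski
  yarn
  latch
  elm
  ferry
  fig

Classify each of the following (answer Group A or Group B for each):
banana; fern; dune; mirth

'Group A' ⟺ has ≥ 2 vowels.
Group A: banana, since 3 vowels.
Group B: fern, since 1 vowel.
Group A: dune, since 2 vowels.
Group B: mirth, since 1 vowel.

Group A, Group B, Group A, Group B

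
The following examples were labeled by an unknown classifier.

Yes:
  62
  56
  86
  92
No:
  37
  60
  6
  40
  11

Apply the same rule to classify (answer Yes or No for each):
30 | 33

No, No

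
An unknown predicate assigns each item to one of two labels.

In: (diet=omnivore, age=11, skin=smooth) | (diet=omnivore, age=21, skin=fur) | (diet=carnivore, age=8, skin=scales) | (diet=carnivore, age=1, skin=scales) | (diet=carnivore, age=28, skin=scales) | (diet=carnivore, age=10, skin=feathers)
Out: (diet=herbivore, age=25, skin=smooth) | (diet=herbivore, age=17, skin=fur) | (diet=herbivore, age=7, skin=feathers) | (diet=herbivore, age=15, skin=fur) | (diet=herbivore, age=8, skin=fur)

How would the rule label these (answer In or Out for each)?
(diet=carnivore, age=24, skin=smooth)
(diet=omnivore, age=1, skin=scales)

The simplest hypothesis consistent with all the labels is: diet is not herbivore.

In, In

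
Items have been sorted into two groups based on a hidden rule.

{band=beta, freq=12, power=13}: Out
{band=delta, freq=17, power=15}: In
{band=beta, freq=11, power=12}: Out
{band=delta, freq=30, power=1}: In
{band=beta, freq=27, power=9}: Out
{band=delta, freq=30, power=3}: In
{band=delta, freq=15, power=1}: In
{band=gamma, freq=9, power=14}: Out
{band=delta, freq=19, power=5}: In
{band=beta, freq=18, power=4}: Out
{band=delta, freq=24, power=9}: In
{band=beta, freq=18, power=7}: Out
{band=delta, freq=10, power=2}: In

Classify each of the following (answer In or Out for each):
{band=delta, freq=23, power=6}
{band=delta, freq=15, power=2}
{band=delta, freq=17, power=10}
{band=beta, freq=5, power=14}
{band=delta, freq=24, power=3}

In, In, In, Out, In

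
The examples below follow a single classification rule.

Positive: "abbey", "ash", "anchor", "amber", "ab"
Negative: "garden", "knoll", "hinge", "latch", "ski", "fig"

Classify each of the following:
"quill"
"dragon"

The distinguishing property — starts with 'a' — holds for all the 'Positive' cases and none of the 'Negative' cases.

Negative, Negative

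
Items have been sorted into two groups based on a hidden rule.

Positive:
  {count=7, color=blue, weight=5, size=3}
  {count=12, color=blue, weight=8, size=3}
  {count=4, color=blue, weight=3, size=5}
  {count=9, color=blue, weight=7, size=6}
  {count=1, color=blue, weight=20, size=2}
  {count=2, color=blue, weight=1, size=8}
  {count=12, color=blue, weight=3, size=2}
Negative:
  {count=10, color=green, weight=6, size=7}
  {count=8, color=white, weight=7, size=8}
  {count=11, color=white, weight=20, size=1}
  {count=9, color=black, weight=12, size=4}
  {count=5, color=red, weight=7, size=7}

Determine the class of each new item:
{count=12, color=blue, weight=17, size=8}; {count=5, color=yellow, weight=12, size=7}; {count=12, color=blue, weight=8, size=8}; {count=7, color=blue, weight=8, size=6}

Positive, Negative, Positive, Positive

The pattern is that an item is 'Positive' exactly when: color is blue.
Positive: {count=12, color=blue, weight=17, size=8}, since color is blue. Negative: {count=5, color=yellow, weight=12, size=7}, since color is yellow. Positive: {count=12, color=blue, weight=8, size=8}, since color is blue. Positive: {count=7, color=blue, weight=8, size=6}, since color is blue.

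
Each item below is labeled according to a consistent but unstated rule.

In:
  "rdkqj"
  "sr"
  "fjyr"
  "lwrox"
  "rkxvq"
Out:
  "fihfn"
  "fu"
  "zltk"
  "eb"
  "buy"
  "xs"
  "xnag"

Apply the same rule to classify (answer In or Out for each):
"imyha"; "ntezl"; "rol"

Comparing the two groups points to one rule — contains 'r'.
Out: "imyha", since no 'r'. Out: "ntezl", since no 'r'. In: "rol", since has 'r'.

Out, Out, In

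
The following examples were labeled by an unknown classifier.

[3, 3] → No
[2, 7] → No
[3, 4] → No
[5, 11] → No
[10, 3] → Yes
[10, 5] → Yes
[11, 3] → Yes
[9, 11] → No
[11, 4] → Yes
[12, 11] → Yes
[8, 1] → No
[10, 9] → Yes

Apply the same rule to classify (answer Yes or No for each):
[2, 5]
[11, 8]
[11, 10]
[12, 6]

No, Yes, Yes, Yes

The distinguishing property — first ≥ 10 — holds for all the 'Yes' cases and none of the 'No' cases.
No: [2, 5], since first 2. Yes: [11, 8], since first 11. Yes: [11, 10], since first 11. Yes: [12, 6], since first 12.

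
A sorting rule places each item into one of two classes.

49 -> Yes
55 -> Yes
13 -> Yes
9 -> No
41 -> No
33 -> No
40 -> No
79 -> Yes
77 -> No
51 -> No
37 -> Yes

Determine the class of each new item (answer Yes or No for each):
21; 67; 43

Every 'Yes' example satisfies: ≡ 1 (mod 6). None of the 'No' examples do.
21 → 21 mod 6 = 3 → No. 67 → 67 mod 6 = 1 → Yes. 43 → 43 mod 6 = 1 → Yes.

No, Yes, Yes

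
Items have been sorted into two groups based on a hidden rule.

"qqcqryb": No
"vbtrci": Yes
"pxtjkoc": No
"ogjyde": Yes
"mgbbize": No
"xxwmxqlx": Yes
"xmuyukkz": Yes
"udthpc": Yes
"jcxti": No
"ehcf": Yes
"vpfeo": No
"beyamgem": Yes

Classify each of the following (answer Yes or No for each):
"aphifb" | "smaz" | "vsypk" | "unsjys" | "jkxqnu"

Yes, Yes, No, Yes, Yes

Checking candidate rules against both groups, what survives is: even length.
"aphifb": length 6 — passes, so Yes. "smaz": length 4 — passes, so Yes. "vsypk": length 5 — fails this test, so No. "unsjys": length 6 — passes, so Yes. "jkxqnu": length 6 — passes, so Yes.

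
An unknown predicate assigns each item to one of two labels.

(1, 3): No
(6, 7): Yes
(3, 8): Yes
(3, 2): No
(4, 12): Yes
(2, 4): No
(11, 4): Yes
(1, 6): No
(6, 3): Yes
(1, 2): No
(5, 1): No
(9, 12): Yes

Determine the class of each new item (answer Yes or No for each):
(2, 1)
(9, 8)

No, Yes

The simplest hypothesis consistent with all the labels is: sum ≥ 9.
(2, 1) — 2+1 = 3, hence No. (9, 8) — 9+8 = 17, hence Yes.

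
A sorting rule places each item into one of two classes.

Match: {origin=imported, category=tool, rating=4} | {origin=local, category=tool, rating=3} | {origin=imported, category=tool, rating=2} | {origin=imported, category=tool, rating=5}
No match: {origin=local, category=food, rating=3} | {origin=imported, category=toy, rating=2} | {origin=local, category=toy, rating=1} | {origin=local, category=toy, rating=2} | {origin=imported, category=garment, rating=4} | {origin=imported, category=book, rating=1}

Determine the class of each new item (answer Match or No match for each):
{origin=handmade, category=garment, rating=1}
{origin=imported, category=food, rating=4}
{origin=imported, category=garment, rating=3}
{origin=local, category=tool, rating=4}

No match, No match, No match, Match

A rule that fits every label: category is tool — true of each 'Match' example, false of each 'No match' one.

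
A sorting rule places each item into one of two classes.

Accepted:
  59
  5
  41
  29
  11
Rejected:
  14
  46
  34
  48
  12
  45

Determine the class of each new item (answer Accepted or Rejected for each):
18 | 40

Every 'Accepted' example satisfies: prime. None of the 'Rejected' examples do.

Rejected, Rejected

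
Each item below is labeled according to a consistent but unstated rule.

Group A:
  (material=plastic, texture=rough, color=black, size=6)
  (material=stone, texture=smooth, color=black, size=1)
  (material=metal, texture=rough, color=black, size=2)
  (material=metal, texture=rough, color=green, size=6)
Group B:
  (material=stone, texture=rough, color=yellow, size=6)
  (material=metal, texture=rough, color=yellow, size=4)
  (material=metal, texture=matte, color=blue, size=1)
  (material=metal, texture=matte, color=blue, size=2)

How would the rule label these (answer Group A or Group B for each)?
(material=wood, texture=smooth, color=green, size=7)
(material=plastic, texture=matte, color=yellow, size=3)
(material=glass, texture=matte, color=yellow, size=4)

Group A, Group B, Group B

A rule that fits every label: color is green OR color is black — true of each 'Group A' example, false of each 'Group B' one.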